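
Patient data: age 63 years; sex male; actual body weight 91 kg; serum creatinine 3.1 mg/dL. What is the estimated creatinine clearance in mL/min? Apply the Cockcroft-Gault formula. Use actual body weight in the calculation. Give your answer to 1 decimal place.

CrCl = (140 − 63) × 91 / (72 × 3.1) = 7007.0 / 223.20 ≈ 31.4 mL/min

31.4 mL/min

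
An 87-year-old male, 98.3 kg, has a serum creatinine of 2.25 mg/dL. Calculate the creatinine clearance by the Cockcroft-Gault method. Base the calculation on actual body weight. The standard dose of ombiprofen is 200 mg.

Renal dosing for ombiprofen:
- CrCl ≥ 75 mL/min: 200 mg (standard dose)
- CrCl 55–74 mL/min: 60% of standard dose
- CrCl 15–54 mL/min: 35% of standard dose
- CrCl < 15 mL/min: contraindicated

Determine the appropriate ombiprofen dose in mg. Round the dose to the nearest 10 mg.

CrCl = (140 − 87) × 98.3 / (72 × 2.25) = 5209.9 / 162.00 ≈ 32.2 mL/min
CrCl ≈ 32 mL/min → bracket 15–54 mL/min.
35% of 200 mg = 70 mg

70 mg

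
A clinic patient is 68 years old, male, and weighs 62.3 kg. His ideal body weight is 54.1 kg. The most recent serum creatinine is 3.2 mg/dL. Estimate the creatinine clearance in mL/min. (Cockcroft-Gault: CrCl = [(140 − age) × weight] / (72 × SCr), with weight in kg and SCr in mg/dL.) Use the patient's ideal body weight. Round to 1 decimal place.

16.9 mL/min

CrCl = (140 − 68) × 54.1 / (72 × 3.2) = 3895.2 / 230.40 ≈ 16.9 mL/min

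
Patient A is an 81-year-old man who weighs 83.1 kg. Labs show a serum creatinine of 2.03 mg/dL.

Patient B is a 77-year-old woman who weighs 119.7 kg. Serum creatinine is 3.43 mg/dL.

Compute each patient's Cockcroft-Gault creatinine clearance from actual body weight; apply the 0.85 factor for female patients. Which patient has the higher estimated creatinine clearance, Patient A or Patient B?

Patient A

Patient A: CrCl = (140 − 81) × 83.1 / (72 × 2.03) = 4902.9 / 146.16 ≈ 33.5 mL/min
Patient B: CrCl = (140 − 77) × 119.7 / (72 × 3.43) × 0.85 = 7541.1 / 246.96 × 0.85 ≈ 26.0 mL/min
33.5 vs 26.0 mL/min → Patient A is higher.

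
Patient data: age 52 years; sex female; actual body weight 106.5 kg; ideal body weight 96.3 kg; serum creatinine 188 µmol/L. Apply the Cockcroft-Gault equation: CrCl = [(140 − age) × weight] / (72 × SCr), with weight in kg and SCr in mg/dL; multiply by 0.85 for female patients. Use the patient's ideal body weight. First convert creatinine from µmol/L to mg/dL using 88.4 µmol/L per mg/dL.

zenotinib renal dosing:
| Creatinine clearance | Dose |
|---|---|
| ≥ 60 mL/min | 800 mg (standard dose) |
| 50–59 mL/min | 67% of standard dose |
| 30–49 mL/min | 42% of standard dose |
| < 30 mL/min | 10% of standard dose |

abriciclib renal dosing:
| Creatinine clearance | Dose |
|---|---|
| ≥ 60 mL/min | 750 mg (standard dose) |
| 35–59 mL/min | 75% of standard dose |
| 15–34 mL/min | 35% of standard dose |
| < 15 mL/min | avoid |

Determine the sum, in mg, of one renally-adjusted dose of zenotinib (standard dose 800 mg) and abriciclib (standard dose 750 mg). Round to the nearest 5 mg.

900 mg

SCr = 188 / 88.4 = 2.127 mg/dL
CrCl = (140 − 52) × 96.3 / (72 × 2.127) × 0.85 = 8474.4 / 153.14 × 0.85 ≈ 47.0 mL/min
CrCl ≈ 47 mL/min.
zenotinib: 30–49 mL/min → 42% of 800 mg = 336 mg.
abriciclib: 35–59 mL/min → 75% of 750 mg = 562.5 mg.
Total = 336 + 562.5 = 898.5 mg.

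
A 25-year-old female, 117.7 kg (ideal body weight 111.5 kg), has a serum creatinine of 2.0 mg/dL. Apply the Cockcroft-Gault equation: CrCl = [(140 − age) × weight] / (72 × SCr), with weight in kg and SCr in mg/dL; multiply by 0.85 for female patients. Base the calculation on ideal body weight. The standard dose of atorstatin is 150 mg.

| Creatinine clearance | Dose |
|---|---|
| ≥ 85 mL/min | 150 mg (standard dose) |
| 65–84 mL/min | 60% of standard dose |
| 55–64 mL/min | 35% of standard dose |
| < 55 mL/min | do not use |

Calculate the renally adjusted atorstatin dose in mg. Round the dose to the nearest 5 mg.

90 mg

CrCl = (140 − 25) × 111.5 / (72 × 2) × 0.85 = 12822.5 / 144.00 × 0.85 ≈ 75.7 mL/min
CrCl ≈ 76 mL/min → bracket 65–84 mL/min.
60% of 150 mg = 90 mg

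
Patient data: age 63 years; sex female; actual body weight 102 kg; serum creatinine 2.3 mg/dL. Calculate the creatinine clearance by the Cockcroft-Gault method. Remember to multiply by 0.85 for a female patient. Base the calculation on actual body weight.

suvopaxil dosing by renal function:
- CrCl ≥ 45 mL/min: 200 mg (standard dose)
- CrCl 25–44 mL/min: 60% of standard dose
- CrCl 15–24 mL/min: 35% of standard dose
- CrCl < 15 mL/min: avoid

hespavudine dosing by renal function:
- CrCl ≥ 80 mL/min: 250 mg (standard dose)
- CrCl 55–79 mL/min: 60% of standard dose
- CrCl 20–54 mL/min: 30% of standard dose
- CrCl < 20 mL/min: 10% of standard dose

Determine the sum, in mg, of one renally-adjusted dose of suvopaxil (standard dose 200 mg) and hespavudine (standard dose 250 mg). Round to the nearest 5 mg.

CrCl = (140 − 63) × 102 / (72 × 2.3) × 0.85 = 7854.0 / 165.60 × 0.85 ≈ 40.3 mL/min
CrCl ≈ 40 mL/min.
suvopaxil: 25–44 mL/min → 60% of 200 mg = 120 mg.
hespavudine: 20–54 mL/min → 30% of 250 mg = 75 mg.
Total = 120 + 75 = 195 mg.

195 mg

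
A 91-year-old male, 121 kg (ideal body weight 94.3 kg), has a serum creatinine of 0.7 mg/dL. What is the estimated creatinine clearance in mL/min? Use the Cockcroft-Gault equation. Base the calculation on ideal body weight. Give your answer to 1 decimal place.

91.7 mL/min

CrCl = (140 − 91) × 94.3 / (72 × 0.7) = 4620.7 / 50.40 ≈ 91.7 mL/min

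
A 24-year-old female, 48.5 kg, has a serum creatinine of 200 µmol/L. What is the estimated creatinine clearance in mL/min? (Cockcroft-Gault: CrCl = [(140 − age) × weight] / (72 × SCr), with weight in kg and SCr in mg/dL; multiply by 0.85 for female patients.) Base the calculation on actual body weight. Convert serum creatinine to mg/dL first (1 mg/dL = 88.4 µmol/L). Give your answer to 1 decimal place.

29.4 mL/min

SCr = 200 / 88.4 = 2.262 mg/dL
CrCl = (140 − 24) × 48.5 / (72 × 2.262) × 0.85 = 5626.0 / 162.86 × 0.85 ≈ 29.4 mL/min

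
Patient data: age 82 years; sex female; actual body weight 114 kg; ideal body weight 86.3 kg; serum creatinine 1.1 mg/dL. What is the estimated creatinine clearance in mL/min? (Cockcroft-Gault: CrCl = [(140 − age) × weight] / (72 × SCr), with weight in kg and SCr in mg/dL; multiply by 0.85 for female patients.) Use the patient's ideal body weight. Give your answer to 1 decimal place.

CrCl = (140 − 82) × 86.3 / (72 × 1.1) × 0.85 = 5005.4 / 79.20 × 0.85 ≈ 53.7 mL/min

53.7 mL/min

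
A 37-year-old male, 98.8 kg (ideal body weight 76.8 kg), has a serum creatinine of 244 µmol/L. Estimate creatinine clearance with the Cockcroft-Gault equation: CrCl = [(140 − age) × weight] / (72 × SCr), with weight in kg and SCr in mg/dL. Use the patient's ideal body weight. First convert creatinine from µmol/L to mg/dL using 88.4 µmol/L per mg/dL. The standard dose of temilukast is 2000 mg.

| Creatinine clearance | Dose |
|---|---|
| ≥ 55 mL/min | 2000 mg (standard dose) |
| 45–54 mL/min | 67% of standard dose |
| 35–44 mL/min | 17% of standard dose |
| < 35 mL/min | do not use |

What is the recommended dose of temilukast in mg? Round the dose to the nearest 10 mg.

SCr = 244 / 88.4 = 2.76 mg/dL
CrCl = (140 − 37) × 76.8 / (72 × 2.76) = 7910.4 / 198.72 ≈ 39.8 mL/min
CrCl ≈ 40 mL/min → bracket 35–44 mL/min.
17% of 2000 mg = 340 mg

340 mg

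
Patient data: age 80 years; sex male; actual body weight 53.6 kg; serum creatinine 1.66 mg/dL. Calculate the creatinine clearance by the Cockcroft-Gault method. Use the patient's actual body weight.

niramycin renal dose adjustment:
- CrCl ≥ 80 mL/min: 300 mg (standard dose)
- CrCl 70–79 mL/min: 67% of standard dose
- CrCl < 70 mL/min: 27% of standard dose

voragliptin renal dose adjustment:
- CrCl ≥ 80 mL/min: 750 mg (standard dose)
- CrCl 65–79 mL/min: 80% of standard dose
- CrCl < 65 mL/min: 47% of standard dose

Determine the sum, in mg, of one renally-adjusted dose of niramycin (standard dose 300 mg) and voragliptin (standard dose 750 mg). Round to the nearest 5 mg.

435 mg

CrCl = (140 − 80) × 53.6 / (72 × 1.66) = 3216.0 / 119.52 ≈ 26.9 mL/min
CrCl ≈ 27 mL/min.
niramycin: < 70 mL/min → 27% of 300 mg = 81 mg.
voragliptin: < 65 mL/min → 47% of 750 mg = 352.5 mg.
Total = 81 + 352.5 = 433.5 mg.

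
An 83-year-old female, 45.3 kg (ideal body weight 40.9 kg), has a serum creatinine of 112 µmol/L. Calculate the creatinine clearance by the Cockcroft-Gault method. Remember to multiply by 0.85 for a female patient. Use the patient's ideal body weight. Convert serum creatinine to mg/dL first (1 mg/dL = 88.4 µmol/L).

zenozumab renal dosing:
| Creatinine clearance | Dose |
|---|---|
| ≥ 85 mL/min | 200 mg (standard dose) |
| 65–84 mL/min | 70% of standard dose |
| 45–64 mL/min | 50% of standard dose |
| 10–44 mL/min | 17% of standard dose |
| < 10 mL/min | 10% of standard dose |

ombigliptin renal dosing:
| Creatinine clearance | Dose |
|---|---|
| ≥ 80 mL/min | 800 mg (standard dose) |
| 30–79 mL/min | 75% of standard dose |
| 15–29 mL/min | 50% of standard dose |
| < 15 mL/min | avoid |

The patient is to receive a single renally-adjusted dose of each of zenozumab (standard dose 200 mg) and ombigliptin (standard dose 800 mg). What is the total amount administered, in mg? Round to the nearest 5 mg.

435 mg

SCr = 112 / 88.4 = 1.267 mg/dL
CrCl = (140 − 83) × 40.9 / (72 × 1.267) × 0.85 = 2331.3 / 91.22 × 0.85 ≈ 21.7 mL/min
CrCl ≈ 22 mL/min.
zenozumab: 10–44 mL/min → 17% of 200 mg = 34 mg.
ombigliptin: 15–29 mL/min → 50% of 800 mg = 400 mg.
Total = 34 + 400 = 434 mg.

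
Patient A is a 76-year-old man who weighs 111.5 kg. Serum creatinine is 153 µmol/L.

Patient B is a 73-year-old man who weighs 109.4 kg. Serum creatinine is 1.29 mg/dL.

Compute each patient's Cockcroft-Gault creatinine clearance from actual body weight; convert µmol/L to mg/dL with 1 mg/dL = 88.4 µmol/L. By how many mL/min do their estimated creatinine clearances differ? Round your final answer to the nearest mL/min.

22 mL/min

Patient A: SCr = 153 / 88.4 = 1.731 mg/dL
Patient A: CrCl = (140 − 76) × 111.5 / (72 × 1.731) = 7136.0 / 124.63 ≈ 57.3 mL/min
Patient B: CrCl = (140 − 73) × 109.4 / (72 × 1.29) = 7329.8 / 92.88 ≈ 78.9 mL/min
|57.3 − 78.9| = 21.6 mL/min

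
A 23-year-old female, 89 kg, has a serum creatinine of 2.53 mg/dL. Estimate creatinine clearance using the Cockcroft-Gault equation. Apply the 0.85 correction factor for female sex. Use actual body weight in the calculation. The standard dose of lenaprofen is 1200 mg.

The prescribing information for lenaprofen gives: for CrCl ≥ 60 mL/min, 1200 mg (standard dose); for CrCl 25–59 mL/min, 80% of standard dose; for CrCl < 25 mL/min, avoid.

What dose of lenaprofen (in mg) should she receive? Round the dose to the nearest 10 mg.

960 mg

CrCl = (140 − 23) × 89 / (72 × 2.53) × 0.85 = 10413.0 / 182.16 × 0.85 ≈ 48.6 mL/min
CrCl ≈ 49 mL/min → bracket 25–59 mL/min.
80% of 1200 mg = 960 mg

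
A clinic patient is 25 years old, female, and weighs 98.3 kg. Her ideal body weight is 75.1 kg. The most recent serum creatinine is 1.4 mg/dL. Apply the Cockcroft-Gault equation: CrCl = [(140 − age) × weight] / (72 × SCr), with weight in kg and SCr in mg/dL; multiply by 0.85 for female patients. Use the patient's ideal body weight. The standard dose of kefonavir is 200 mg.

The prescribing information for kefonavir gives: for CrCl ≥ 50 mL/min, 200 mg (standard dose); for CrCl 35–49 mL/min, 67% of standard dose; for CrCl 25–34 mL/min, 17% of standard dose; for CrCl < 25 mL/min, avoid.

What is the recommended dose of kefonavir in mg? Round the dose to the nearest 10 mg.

200 mg

CrCl = (140 − 25) × 75.1 / (72 × 1.4) × 0.85 = 8636.5 / 100.80 × 0.85 ≈ 72.8 mL/min
CrCl ≈ 73 mL/min → bracket ≥ 50 mL/min.
100% of 200 mg = 200 mg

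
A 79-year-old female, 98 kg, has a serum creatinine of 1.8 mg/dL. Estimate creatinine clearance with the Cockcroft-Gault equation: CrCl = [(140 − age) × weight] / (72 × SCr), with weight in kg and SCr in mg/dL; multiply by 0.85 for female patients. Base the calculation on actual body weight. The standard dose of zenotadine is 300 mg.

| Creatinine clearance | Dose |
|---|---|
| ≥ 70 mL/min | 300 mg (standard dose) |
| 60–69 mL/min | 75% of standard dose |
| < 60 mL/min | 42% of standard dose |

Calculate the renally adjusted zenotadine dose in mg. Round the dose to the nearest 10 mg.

130 mg

CrCl = (140 − 79) × 98 / (72 × 1.8) × 0.85 = 5978.0 / 129.60 × 0.85 ≈ 39.2 mL/min
CrCl ≈ 39 mL/min → bracket < 60 mL/min.
42% of 300 mg = 126 mg → 130 mg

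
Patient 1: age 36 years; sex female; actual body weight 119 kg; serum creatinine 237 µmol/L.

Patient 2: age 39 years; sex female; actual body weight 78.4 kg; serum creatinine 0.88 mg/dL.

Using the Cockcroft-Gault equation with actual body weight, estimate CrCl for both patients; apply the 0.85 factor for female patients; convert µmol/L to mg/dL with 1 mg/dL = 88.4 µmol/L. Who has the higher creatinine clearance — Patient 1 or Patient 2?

Patient 2

Patient 1: SCr = 237 / 88.4 = 2.681 mg/dL
Patient 1: CrCl = (140 − 36) × 119 / (72 × 2.681) × 0.85 = 12376.0 / 193.03 × 0.85 ≈ 54.5 mL/min
Patient 2: CrCl = (140 − 39) × 78.4 / (72 × 0.88) × 0.85 = 7918.4 / 63.36 × 0.85 ≈ 106.2 mL/min
54.5 vs 106.2 mL/min → Patient 2 is higher.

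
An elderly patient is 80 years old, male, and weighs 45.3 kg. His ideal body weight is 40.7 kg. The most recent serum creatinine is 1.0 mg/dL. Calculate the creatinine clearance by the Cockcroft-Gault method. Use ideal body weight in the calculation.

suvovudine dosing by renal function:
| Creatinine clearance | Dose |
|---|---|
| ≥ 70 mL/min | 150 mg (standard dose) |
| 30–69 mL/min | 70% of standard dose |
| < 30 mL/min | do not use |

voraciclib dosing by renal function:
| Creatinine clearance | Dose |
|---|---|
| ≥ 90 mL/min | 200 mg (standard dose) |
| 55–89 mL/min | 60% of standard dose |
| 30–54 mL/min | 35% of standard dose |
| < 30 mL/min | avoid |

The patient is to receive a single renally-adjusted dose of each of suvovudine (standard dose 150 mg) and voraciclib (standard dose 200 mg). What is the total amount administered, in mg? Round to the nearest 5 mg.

175 mg

CrCl = (140 − 80) × 40.7 / (72 × 1) = 2442.0 / 72.00 ≈ 33.9 mL/min
CrCl ≈ 34 mL/min.
suvovudine: 30–69 mL/min → 70% of 150 mg = 105 mg.
voraciclib: 30–54 mL/min → 35% of 200 mg = 70 mg.
Total = 105 + 70 = 175 mg.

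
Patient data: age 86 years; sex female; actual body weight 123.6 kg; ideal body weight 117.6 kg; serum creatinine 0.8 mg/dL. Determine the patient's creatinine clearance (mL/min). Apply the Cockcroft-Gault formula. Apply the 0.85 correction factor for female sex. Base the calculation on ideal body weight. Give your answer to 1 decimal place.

CrCl = (140 − 86) × 117.6 / (72 × 0.8) × 0.85 = 6350.4 / 57.60 × 0.85 ≈ 93.7 mL/min

93.7 mL/min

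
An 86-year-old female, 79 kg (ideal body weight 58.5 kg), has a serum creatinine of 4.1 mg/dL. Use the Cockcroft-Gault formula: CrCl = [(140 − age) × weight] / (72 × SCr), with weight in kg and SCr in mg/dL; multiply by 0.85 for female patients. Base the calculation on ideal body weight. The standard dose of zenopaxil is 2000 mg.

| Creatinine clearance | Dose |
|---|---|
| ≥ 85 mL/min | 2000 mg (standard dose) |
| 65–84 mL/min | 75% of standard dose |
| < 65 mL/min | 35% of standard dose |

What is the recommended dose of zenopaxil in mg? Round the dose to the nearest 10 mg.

CrCl = (140 − 86) × 58.5 / (72 × 4.1) × 0.85 = 3159.0 / 295.20 × 0.85 ≈ 9.1 mL/min
CrCl ≈ 9 mL/min → bracket < 65 mL/min.
35% of 2000 mg = 700 mg

700 mg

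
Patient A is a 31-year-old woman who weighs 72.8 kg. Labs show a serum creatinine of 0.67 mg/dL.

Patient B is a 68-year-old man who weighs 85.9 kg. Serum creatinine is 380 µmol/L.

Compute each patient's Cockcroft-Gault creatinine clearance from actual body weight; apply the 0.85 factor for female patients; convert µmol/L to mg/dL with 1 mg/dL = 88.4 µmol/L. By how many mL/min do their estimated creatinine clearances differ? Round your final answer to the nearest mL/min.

Patient A: CrCl = (140 − 31) × 72.8 / (72 × 0.67) × 0.85 = 7935.2 / 48.24 × 0.85 ≈ 139.8 mL/min
Patient B: SCr = 380 / 88.4 = 4.299 mg/dL
Patient B: CrCl = (140 − 68) × 85.9 / (72 × 4.299) = 6184.8 / 309.53 ≈ 20.0 mL/min
|139.8 − 20.0| = 119.8 mL/min

120 mL/min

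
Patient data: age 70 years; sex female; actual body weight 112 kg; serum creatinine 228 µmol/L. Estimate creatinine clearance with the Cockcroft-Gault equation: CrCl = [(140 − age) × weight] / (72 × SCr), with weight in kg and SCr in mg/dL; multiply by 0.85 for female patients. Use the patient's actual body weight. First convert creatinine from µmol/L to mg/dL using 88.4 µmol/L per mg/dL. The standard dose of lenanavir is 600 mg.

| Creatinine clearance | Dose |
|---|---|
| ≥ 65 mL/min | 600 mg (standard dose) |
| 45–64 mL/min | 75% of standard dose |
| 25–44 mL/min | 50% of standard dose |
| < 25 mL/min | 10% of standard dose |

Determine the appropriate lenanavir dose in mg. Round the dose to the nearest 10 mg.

300 mg

SCr = 228 / 88.4 = 2.579 mg/dL
CrCl = (140 − 70) × 112 / (72 × 2.579) × 0.85 = 7840.0 / 185.69 × 0.85 ≈ 35.9 mL/min
CrCl ≈ 36 mL/min → bracket 25–44 mL/min.
50% of 600 mg = 300 mg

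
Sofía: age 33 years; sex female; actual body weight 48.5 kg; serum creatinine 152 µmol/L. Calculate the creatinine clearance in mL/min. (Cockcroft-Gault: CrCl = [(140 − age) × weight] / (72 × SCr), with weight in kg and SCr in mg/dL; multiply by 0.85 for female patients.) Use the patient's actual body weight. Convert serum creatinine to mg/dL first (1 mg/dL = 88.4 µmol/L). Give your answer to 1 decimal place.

35.6 mL/min

SCr = 152 / 88.4 = 1.719 mg/dL
CrCl = (140 − 33) × 48.5 / (72 × 1.719) × 0.85 = 5189.5 / 123.77 × 0.85 ≈ 35.6 mL/min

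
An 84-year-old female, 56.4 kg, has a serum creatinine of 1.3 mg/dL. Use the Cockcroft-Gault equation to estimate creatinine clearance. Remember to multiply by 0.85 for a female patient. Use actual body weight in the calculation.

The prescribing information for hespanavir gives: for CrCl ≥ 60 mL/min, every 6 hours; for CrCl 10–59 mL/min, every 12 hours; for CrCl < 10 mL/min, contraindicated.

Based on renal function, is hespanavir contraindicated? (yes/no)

no

CrCl = (140 − 84) × 56.4 / (72 × 1.3) × 0.85 = 3158.4 / 93.60 × 0.85 ≈ 28.7 mL/min
CrCl ≈ 29 mL/min, which is ≥ 10 mL/min.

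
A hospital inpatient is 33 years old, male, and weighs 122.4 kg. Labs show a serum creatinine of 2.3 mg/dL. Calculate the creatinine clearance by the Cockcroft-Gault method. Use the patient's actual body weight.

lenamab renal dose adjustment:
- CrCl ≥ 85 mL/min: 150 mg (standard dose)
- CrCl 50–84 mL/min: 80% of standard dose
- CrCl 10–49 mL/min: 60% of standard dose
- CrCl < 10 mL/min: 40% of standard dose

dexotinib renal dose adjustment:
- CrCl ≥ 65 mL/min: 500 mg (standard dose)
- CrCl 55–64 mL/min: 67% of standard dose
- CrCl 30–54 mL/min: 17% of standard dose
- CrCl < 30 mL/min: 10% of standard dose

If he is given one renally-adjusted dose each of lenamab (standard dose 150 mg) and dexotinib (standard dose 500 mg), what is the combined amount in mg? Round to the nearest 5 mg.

CrCl = (140 − 33) × 122.4 / (72 × 2.3) = 13096.8 / 165.60 ≈ 79.1 mL/min
CrCl ≈ 79 mL/min.
lenamab: 50–84 mL/min → 80% of 150 mg = 120 mg.
dexotinib: ≥ 65 mL/min → 100% of 500 mg = 500 mg.
Total = 120 + 500 = 620 mg.

620 mg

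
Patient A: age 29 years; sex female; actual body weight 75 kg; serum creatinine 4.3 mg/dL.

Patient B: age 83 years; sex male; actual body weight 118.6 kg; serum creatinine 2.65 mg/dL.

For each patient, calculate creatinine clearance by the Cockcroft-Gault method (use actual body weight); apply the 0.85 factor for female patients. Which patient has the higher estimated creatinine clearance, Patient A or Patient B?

Patient A: CrCl = (140 − 29) × 75 / (72 × 4.3) × 0.85 = 8325.0 / 309.60 × 0.85 ≈ 22.9 mL/min
Patient B: CrCl = (140 − 83) × 118.6 / (72 × 2.65) = 6760.2 / 190.80 ≈ 35.4 mL/min
22.9 vs 35.4 mL/min → Patient B is higher.

Patient B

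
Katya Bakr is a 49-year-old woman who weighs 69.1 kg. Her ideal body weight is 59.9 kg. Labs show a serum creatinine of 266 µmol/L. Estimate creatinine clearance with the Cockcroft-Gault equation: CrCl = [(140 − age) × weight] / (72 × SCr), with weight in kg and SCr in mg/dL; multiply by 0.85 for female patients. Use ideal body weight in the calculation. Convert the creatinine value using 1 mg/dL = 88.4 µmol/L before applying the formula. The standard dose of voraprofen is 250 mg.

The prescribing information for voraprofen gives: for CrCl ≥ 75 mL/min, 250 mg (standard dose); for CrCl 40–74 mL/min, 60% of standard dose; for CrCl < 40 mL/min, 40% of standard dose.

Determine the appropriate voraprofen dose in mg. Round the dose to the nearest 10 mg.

100 mg

SCr = 266 / 88.4 = 3.009 mg/dL
CrCl = (140 − 49) × 59.9 / (72 × 3.009) × 0.85 = 5450.9 / 216.65 × 0.85 ≈ 21.4 mL/min
CrCl ≈ 21 mL/min → bracket < 40 mL/min.
40% of 250 mg = 100 mg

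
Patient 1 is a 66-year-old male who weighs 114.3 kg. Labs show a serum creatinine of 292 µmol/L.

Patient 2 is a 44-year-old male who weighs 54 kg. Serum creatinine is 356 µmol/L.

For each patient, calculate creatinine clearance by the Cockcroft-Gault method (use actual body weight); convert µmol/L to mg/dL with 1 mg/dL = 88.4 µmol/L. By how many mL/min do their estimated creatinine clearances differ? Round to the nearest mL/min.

18 mL/min

Patient 1: SCr = 292 / 88.4 = 3.303 mg/dL
Patient 1: CrCl = (140 − 66) × 114.3 / (72 × 3.303) = 8458.2 / 237.82 ≈ 35.6 mL/min
Patient 2: SCr = 356 / 88.4 = 4.027 mg/dL
Patient 2: CrCl = (140 − 44) × 54 / (72 × 4.027) = 5184.0 / 289.94 ≈ 17.9 mL/min
|35.6 − 17.9| = 17.7 mL/min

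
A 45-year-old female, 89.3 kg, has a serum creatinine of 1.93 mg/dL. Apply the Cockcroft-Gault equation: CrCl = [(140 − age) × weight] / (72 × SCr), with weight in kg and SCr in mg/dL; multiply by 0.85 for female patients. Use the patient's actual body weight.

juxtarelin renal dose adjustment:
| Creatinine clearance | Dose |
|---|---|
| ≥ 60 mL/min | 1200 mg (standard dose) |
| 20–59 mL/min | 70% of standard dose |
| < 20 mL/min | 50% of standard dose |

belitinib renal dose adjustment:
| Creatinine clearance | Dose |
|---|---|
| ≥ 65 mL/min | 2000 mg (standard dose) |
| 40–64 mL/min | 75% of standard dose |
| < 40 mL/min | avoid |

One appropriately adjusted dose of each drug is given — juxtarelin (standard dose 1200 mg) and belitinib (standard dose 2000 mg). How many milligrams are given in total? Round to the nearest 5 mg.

2340 mg

CrCl = (140 − 45) × 89.3 / (72 × 1.93) × 0.85 = 8483.5 / 138.96 × 0.85 ≈ 51.9 mL/min
CrCl ≈ 52 mL/min.
juxtarelin: 20–59 mL/min → 70% of 1200 mg = 840 mg.
belitinib: 40–64 mL/min → 75% of 2000 mg = 1500 mg.
Total = 840 + 1500 = 2340 mg.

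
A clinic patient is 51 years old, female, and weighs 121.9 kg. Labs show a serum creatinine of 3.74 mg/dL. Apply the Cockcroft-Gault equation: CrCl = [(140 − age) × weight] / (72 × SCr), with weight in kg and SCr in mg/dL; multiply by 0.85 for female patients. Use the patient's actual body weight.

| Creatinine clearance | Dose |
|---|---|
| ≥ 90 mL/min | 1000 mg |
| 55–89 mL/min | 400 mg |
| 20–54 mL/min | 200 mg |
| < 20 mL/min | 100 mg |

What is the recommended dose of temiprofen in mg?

200 mg

CrCl = (140 − 51) × 121.9 / (72 × 3.74) × 0.85 = 10849.1 / 269.28 × 0.85 ≈ 34.2 mL/min
CrCl ≈ 34 mL/min → bracket 20–54 mL/min.
Dose for this bracket: 200 mg.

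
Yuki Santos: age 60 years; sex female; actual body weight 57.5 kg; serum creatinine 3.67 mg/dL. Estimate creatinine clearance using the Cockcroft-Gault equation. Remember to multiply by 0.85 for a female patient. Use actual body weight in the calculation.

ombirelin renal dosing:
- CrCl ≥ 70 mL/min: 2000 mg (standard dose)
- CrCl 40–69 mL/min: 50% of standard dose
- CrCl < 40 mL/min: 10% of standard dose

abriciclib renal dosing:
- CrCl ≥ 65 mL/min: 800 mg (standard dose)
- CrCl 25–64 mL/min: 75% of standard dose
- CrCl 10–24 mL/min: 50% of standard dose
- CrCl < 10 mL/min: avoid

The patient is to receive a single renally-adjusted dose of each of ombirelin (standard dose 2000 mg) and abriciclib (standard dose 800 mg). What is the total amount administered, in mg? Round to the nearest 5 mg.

600 mg

CrCl = (140 − 60) × 57.5 / (72 × 3.67) × 0.85 = 4600.0 / 264.24 × 0.85 ≈ 14.8 mL/min
CrCl ≈ 15 mL/min.
ombirelin: < 40 mL/min → 10% of 2000 mg = 200 mg.
abriciclib: 10–24 mL/min → 50% of 800 mg = 400 mg.
Total = 200 + 400 = 600 mg.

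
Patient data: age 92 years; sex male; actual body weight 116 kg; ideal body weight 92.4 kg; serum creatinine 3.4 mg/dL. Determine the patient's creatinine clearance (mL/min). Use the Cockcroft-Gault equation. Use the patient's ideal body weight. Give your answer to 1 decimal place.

CrCl = (140 − 92) × 92.4 / (72 × 3.4) = 4435.2 / 244.80 ≈ 18.1 mL/min

18.1 mL/min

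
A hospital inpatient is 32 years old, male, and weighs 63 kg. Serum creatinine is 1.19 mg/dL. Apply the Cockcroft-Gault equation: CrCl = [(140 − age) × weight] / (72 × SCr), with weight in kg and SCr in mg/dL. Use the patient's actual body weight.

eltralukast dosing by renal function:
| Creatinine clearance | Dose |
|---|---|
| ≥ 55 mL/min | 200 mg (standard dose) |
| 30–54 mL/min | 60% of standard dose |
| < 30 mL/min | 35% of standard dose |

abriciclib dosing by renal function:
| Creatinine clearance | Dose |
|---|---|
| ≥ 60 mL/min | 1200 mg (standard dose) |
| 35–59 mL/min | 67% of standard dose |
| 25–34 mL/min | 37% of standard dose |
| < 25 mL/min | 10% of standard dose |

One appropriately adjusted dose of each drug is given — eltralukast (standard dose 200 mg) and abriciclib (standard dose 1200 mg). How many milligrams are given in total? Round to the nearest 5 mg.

1400 mg

CrCl = (140 − 32) × 63 / (72 × 1.19) = 6804.0 / 85.68 ≈ 79.4 mL/min
CrCl ≈ 79 mL/min.
eltralukast: ≥ 55 mL/min → 100% of 200 mg = 200 mg.
abriciclib: ≥ 60 mL/min → 100% of 1200 mg = 1200 mg.
Total = 200 + 1200 = 1400 mg.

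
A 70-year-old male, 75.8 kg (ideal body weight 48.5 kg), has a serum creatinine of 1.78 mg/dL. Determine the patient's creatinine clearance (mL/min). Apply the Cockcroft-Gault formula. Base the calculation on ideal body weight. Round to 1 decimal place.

26.5 mL/min

CrCl = (140 − 70) × 48.5 / (72 × 1.78) = 3395.0 / 128.16 ≈ 26.5 mL/min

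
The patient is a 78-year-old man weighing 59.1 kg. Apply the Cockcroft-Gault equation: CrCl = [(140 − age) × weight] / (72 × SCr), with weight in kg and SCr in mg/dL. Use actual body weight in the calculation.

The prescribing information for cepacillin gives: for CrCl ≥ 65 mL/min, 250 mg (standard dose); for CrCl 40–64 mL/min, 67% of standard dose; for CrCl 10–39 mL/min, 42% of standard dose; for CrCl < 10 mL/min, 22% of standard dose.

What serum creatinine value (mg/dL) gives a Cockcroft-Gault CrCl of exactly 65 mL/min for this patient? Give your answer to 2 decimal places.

0.78 mg/dL

Standard dose requires CrCl ≥ 65 mL/min.
Set (140 − 78) × 59.1 / (72 × SCr) = 65
SCr = (140 − 78) × 59.1 / (72 × 65) = 0.783 mg/dL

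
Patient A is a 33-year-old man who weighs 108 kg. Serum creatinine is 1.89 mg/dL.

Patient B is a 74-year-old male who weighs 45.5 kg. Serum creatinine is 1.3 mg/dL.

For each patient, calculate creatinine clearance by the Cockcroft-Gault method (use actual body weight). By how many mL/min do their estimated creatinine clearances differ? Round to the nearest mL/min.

Patient A: CrCl = (140 − 33) × 108 / (72 × 1.89) = 11556.0 / 136.08 ≈ 84.9 mL/min
Patient B: CrCl = (140 − 74) × 45.5 / (72 × 1.3) = 3003.0 / 93.60 ≈ 32.1 mL/min
|84.9 − 32.1| = 52.8 mL/min

53 mL/min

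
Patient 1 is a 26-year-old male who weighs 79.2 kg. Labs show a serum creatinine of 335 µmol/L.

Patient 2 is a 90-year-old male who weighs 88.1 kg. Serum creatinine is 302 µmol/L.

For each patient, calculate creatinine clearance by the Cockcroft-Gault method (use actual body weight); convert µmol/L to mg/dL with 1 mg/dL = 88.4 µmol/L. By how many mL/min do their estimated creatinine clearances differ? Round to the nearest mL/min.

Patient 1: SCr = 335 / 88.4 = 3.79 mg/dL
Patient 1: CrCl = (140 − 26) × 79.2 / (72 × 3.79) = 9028.8 / 272.88 ≈ 33.1 mL/min
Patient 2: SCr = 302 / 88.4 = 3.416 mg/dL
Patient 2: CrCl = (140 − 90) × 88.1 / (72 × 3.416) = 4405.0 / 245.95 ≈ 17.9 mL/min
|33.1 − 17.9| = 15.2 mL/min

15 mL/min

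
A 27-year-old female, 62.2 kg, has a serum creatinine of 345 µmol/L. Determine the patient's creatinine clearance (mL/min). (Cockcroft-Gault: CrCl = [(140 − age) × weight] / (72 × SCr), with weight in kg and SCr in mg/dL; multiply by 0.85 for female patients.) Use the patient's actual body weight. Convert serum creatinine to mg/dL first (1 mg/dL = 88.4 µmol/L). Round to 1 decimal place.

21.3 mL/min

SCr = 345 / 88.4 = 3.903 mg/dL
CrCl = (140 − 27) × 62.2 / (72 × 3.903) × 0.85 = 7028.6 / 281.02 × 0.85 ≈ 21.3 mL/min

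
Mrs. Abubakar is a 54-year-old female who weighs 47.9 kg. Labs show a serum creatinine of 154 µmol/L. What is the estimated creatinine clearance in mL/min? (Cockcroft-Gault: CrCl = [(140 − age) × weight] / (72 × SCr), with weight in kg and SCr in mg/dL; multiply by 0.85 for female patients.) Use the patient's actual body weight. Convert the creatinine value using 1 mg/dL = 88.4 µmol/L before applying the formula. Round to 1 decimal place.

SCr = 154 / 88.4 = 1.742 mg/dL
CrCl = (140 − 54) × 47.9 / (72 × 1.742) × 0.85 = 4119.4 / 125.42 × 0.85 ≈ 27.9 mL/min

27.9 mL/min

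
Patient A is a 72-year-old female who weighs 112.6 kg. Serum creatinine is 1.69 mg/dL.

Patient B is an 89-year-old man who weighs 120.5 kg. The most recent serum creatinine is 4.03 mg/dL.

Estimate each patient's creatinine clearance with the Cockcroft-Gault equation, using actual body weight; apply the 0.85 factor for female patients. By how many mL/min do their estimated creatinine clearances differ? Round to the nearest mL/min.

32 mL/min

Patient A: CrCl = (140 − 72) × 112.6 / (72 × 1.69) × 0.85 = 7656.8 / 121.68 × 0.85 ≈ 53.5 mL/min
Patient B: CrCl = (140 − 89) × 120.5 / (72 × 4.03) = 6145.5 / 290.16 ≈ 21.2 mL/min
|53.5 − 21.2| = 32.3 mL/min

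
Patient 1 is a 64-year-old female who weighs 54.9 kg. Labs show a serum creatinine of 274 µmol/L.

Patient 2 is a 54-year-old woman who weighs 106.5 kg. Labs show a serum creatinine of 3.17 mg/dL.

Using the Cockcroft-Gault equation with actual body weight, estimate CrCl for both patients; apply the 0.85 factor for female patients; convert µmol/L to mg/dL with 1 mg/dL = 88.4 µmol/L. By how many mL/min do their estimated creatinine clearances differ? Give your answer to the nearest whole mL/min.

Patient 1: SCr = 274 / 88.4 = 3.1 mg/dL
Patient 1: CrCl = (140 − 64) × 54.9 / (72 × 3.1) × 0.85 = 4172.4 / 223.20 × 0.85 ≈ 15.9 mL/min
Patient 2: CrCl = (140 − 54) × 106.5 / (72 × 3.17) × 0.85 = 9159.0 / 228.24 × 0.85 ≈ 34.1 mL/min
|15.9 − 34.1| = 18.2 mL/min

18 mL/min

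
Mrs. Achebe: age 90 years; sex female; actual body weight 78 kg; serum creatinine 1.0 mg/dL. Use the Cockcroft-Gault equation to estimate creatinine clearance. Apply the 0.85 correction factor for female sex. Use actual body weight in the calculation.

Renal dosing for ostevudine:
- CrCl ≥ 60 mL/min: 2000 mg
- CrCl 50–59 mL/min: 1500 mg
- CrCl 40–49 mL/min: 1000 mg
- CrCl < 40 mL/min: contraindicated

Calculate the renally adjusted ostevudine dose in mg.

1000 mg

CrCl = (140 − 90) × 78 / (72 × 1) × 0.85 = 3900.0 / 72.00 × 0.85 ≈ 46.0 mL/min
CrCl ≈ 46 mL/min → bracket 40–49 mL/min.
Dose for this bracket: 1000 mg.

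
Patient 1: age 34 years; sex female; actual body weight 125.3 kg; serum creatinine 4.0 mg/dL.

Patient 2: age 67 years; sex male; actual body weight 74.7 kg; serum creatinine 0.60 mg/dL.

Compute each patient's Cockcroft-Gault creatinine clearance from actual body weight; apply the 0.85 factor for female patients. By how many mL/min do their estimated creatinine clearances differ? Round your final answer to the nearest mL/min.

Patient 1: CrCl = (140 − 34) × 125.3 / (72 × 4) × 0.85 = 13281.8 / 288.00 × 0.85 ≈ 39.2 mL/min
Patient 2: CrCl = (140 − 67) × 74.7 / (72 × 0.6) = 5453.1 / 43.20 ≈ 126.2 mL/min
|39.2 − 126.2| = 87.0 mL/min

87 mL/min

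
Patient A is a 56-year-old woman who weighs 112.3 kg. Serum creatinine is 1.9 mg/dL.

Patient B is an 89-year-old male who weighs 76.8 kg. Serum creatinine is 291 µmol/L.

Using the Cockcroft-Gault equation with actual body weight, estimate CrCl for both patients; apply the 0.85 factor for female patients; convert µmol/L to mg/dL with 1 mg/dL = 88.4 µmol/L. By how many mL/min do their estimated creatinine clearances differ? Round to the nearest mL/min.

Patient A: CrCl = (140 − 56) × 112.3 / (72 × 1.9) × 0.85 = 9433.2 / 136.80 × 0.85 ≈ 58.6 mL/min
Patient B: SCr = 291 / 88.4 = 3.292 mg/dL
Patient B: CrCl = (140 − 89) × 76.8 / (72 × 3.292) = 3916.8 / 237.02 ≈ 16.5 mL/min
|58.6 − 16.5| = 42.1 mL/min

42 mL/min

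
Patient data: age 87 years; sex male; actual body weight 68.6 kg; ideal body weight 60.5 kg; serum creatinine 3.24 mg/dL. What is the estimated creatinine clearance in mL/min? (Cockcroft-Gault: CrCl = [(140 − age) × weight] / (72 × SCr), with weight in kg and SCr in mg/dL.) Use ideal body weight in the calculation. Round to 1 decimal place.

13.7 mL/min

CrCl = (140 − 87) × 60.5 / (72 × 3.24) = 3206.5 / 233.28 ≈ 13.7 mL/min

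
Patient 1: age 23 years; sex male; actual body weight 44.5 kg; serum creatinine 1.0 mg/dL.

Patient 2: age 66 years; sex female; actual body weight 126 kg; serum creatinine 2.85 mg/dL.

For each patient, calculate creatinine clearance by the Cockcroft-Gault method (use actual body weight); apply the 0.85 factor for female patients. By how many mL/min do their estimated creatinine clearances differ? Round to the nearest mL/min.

34 mL/min

Patient 1: CrCl = (140 − 23) × 44.5 / (72 × 1) = 5206.5 / 72.00 ≈ 72.3 mL/min
Patient 2: CrCl = (140 − 66) × 126 / (72 × 2.85) × 0.85 = 9324.0 / 205.20 × 0.85 ≈ 38.6 mL/min
|72.3 − 38.6| = 33.7 mL/min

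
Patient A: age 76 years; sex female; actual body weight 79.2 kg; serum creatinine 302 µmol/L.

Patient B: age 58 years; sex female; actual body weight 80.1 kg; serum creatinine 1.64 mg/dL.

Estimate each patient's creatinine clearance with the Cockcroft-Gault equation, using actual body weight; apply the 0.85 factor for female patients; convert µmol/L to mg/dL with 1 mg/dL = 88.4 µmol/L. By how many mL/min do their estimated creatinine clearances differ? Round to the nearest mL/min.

Patient A: SCr = 302 / 88.4 = 3.416 mg/dL
Patient A: CrCl = (140 − 76) × 79.2 / (72 × 3.416) × 0.85 = 5068.8 / 245.95 × 0.85 ≈ 17.5 mL/min
Patient B: CrCl = (140 − 58) × 80.1 / (72 × 1.64) × 0.85 = 6568.2 / 118.08 × 0.85 ≈ 47.3 mL/min
|17.5 − 47.3| = 29.8 mL/min

30 mL/min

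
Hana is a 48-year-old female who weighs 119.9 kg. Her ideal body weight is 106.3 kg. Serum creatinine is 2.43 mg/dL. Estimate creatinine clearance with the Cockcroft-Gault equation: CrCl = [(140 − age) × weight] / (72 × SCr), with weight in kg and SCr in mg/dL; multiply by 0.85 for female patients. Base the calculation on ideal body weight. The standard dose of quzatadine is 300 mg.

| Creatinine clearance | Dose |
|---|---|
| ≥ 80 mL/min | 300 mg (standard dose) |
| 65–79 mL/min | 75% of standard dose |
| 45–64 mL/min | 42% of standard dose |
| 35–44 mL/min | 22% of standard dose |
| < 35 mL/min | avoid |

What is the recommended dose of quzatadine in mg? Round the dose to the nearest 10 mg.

CrCl = (140 − 48) × 106.3 / (72 × 2.43) × 0.85 = 9779.6 / 174.96 × 0.85 ≈ 47.5 mL/min
CrCl ≈ 48 mL/min → bracket 45–64 mL/min.
42% of 300 mg = 126 mg → 130 mg

130 mg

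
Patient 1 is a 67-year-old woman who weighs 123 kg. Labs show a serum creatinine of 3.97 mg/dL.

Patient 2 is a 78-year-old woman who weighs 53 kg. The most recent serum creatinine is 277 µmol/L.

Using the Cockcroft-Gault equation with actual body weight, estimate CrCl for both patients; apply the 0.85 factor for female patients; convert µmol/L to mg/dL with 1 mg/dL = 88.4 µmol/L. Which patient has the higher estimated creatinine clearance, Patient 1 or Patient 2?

Patient 1: CrCl = (140 − 67) × 123 / (72 × 3.97) × 0.85 = 8979.0 / 285.84 × 0.85 ≈ 26.7 mL/min
Patient 2: SCr = 277 / 88.4 = 3.133 mg/dL
Patient 2: CrCl = (140 − 78) × 53 / (72 × 3.133) × 0.85 = 3286.0 / 225.58 × 0.85 ≈ 12.4 mL/min
26.7 vs 12.4 mL/min → Patient 1 is higher.

Patient 1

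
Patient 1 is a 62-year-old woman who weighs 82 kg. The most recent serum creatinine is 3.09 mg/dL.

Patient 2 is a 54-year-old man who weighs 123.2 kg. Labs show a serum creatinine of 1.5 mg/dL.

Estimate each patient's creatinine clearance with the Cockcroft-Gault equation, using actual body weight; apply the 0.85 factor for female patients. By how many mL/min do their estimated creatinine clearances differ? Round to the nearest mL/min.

74 mL/min

Patient 1: CrCl = (140 − 62) × 82 / (72 × 3.09) × 0.85 = 6396.0 / 222.48 × 0.85 ≈ 24.4 mL/min
Patient 2: CrCl = (140 − 54) × 123.2 / (72 × 1.5) = 10595.2 / 108.00 ≈ 98.1 mL/min
|24.4 − 98.1| = 73.7 mL/min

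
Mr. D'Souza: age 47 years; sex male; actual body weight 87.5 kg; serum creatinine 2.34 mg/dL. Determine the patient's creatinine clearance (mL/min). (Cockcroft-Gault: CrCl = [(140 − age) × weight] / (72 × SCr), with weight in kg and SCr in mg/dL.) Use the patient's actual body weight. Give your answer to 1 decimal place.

48.3 mL/min

CrCl = (140 − 47) × 87.5 / (72 × 2.34) = 8137.5 / 168.48 ≈ 48.3 mL/min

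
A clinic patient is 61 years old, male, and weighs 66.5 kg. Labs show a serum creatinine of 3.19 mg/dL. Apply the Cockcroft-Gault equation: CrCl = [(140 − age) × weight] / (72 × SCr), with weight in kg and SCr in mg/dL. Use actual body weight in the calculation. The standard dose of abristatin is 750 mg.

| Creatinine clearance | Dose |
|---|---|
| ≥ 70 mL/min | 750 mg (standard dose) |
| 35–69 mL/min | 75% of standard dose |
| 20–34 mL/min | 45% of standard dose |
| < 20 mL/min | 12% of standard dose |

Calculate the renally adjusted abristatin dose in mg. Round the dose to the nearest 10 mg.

340 mg

CrCl = (140 − 61) × 66.5 / (72 × 3.19) = 5253.5 / 229.68 ≈ 22.9 mL/min
CrCl ≈ 23 mL/min → bracket 20–34 mL/min.
45% of 750 mg = 337.5 mg → 340 mg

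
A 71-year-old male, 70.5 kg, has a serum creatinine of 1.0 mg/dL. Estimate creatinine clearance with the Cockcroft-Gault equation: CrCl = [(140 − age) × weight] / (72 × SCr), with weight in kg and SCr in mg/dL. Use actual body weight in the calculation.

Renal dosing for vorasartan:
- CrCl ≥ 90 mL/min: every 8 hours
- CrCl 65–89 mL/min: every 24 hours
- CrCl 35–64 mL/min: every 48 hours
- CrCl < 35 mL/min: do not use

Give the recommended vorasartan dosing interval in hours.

CrCl = (140 − 71) × 70.5 / (72 × 1) = 4864.5 / 72.00 ≈ 67.6 mL/min
CrCl ≈ 68 mL/min → bracket 65–89 mL/min → every 24 hours.

every 24 hours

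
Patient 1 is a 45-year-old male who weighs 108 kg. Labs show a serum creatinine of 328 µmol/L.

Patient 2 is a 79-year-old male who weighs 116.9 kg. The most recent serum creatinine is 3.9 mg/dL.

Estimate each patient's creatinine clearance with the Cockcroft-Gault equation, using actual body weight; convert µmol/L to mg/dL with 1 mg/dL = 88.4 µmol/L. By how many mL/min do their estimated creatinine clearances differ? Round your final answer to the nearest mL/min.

Patient 1: SCr = 328 / 88.4 = 3.71 mg/dL
Patient 1: CrCl = (140 − 45) × 108 / (72 × 3.71) = 10260.0 / 267.12 ≈ 38.4 mL/min
Patient 2: CrCl = (140 − 79) × 116.9 / (72 × 3.9) = 7130.9 / 280.80 ≈ 25.4 mL/min
|38.4 − 25.4| = 13.0 mL/min

13 mL/min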